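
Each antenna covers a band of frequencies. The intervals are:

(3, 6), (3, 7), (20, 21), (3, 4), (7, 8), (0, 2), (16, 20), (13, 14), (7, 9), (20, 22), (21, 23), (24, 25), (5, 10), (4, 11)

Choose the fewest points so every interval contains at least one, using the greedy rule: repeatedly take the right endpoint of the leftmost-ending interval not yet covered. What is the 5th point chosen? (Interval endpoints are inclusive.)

Process intervals by earliest right end; each time one isn't hit yet, stab at its right endpoint.
By right end: [0,2]  [3,4]  [3,6]  [3,7]  [7,8]  [7,9]  [5,10]  [4,11]  [13,14]  [16,20]  [20,21]  [20,22]  [21,23]  [24,25]
[0,2] uncovered → point at 2; [3,4] uncovered → point at 4; [7,8] uncovered → point at 8; [13,14] uncovered → point at 14; [16,20] uncovered → point at 20; [21,23] uncovered → point at 23; [24,25] uncovered → point at 25.
Points: 2, 4, 8, 14, 20, 23, 25 (7 total).

20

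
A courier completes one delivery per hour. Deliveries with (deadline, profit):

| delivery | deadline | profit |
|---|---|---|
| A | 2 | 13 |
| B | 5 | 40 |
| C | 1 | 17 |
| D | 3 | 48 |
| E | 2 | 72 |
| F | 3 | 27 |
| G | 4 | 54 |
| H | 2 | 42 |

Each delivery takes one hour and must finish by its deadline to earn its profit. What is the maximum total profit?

Take jobs in profit order; each goes to the latest open slot no later than its deadline.
Profit order: E=72 G=54 D=48 H=42 B=40 F=27 C=17 A=13
Assign: E→slot 2, G→slot 4, D→slot 3, H→slot 1, B→slot 5, F skipped, C skipped, A skipped.
Slots: [1:H] [2:E] [3:D] [4:G] [5:B]
Profit = 42 + 72 + 48 + 54 + 40 = 256

256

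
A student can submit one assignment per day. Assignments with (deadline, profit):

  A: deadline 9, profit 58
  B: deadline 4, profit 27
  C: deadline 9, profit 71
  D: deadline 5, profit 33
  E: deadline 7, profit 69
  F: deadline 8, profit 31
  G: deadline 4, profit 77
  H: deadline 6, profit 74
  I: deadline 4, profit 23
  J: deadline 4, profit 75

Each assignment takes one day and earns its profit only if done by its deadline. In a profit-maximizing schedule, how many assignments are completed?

9

Take jobs in profit order; each goes to the latest open slot no later than its deadline.
Profit order: G=77 J=75 H=74 C=71 E=69 A=58 D=33 F=31 B=27 I=23
Assign: G→slot 4, J→slot 3, H→slot 6, C→slot 9, E→slot 7, A→slot 8, D→slot 5, F→slot 2, B→slot 1, I skipped.
Slots: [1:B] [2:F] [3:J] [4:G] [5:D] [6:H] [7:E] [8:A] [9:C]
9 of 10 scheduled.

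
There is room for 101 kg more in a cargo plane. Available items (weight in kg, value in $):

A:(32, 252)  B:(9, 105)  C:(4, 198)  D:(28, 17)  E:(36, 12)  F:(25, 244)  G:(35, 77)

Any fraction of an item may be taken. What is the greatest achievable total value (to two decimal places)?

867.20

Sort by value per unit weight and fill in that order.
Order: C (198/4=49.50) > B (105/9=11.67) > F (244/25=9.76) > A (252/32=7.88) > G (77/35=2.20) > D (17/28=0.61) > E (12/36=0.33)
Fill: take C (4 @ 198) → take B (9 @ 105) → take F (25 @ 244) → take A (32 @ 252) → take 31/35 of G → 68.20; 101/101 used.
Total value = 867.20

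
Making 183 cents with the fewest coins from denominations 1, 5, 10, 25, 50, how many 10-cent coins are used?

183 = 3×50 + 1×25 + 1×5 + 3×1
Count of 10: 0

0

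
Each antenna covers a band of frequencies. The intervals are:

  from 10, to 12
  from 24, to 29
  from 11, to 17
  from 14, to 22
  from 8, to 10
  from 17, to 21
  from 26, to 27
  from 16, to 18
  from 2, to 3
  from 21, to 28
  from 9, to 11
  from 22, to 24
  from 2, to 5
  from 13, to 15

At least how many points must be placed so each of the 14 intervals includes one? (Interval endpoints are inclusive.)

6

Process intervals by earliest right end; each time one isn't hit yet, stab at its right endpoint.
Sorted: [2,3] [2,5] [8,10] [9,11] [10,12] [13,15] [11,17] [16,18] [17,21] [14,22] [22,24] [26,27] [21,28] [24,29]
{[2,3],[2,5]} hit by 3; {[8,10],[9,11],[10,12]} hit by 10; {[13,15],[11,17]} hit by 15; {[16,18],[17,21],[14,22]} hit by 18; {[22,24]} hit by 24; {[26,27],[21,28],[24,29]} hit by 27.
Points: 3, 10, 15, 18, 24, 27 (6 total).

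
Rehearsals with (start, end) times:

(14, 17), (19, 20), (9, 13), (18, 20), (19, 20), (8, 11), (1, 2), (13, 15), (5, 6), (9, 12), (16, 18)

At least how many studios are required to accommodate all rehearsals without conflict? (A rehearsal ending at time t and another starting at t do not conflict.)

3

Count concurrent intervals with a sweep; the peak is the room count.
starts: [1, 5, 8, 9, 9, 13, 14, 16, 18, 19, 19]
ends:   [2, 6, 11, 12, 13, 15, 17, 18, 20, 20, 20]
s1→1 e2→0 s5→1 e6→0 s8→1 s9→2 s9→3  — peak 3.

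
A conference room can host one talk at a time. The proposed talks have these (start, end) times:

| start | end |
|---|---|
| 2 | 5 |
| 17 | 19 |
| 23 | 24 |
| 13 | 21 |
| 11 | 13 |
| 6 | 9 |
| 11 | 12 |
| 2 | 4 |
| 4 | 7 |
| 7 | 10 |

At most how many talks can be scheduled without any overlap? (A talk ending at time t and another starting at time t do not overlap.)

Sorted by end: (2,4)  (2,5)  (4,7)  (6,9)  (7,10)  (11,12)  (11,13)  (17,19)  (13,21)  (23,24)
take (2,4); take (4,7); take (7,10); take (11,12); take (17,19); skip (13,21); take (23,24).
Selected 6 talks.

6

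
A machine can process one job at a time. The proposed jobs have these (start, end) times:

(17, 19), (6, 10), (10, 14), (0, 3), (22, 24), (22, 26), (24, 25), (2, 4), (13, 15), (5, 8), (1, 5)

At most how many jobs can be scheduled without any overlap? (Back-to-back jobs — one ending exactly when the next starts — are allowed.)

6

Sorted by end: (0,3)  (2,4)  (1,5)  (5,8)  (6,10)  (10,14)  (13,15)  (17,19)  (22,24)  (24,25)  (22,26)
take (0,3); take (5,8); skip (6,10); take (10,14); take (17,19); take (22,24); take (24,25); skip (22,26).
Selected 6 jobs.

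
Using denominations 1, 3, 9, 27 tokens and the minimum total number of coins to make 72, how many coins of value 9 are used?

Greedy: take as many of the largest coin as possible, then repeat with the remainder.
72 − 2×27→18 − 2×9→0
Count of 9: 2

2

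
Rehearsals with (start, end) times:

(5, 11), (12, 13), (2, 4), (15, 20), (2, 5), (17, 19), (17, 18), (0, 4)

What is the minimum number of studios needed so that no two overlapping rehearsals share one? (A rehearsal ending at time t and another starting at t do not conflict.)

3

The answer is the maximum number of intervals overlapping at any instant.
starts: [0, 2, 2, 5, 12, 15, 17, 17]
ends:   [4, 4, 5, 11, 13, 18, 19, 20]
s0→1 s2→2 s2→3  — peak 3.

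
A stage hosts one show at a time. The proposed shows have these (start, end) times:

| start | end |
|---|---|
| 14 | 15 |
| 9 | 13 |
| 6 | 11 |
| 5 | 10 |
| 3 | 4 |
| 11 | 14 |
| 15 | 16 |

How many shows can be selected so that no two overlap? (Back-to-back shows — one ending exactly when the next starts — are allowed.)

Sort by end time and greedily take each interval whose start is ≥ the last chosen end.
Sorted by end: (3,4)  (5,10)  (6,11)  (9,13)  (11,14)  (14,15)  (15,16)
take (3,4); take (5,10); take (11,14); take (14,15); take (15,16).
Selected 5 shows.

5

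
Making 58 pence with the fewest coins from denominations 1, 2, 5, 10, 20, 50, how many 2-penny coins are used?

Use the largest denomination that fits, subtract, and repeat.
58 = 1×50 + 1×5 + 1×2 + 1×1
Count of 2: 1

1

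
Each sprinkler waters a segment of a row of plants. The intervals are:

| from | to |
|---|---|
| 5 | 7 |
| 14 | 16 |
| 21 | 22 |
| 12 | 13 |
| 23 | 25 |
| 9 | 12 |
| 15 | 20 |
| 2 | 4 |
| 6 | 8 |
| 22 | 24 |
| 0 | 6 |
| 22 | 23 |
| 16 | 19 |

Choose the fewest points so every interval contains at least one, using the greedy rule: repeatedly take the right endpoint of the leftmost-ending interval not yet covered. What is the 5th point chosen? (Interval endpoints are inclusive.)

Process intervals by earliest right end; each time one isn't hit yet, stab at its right endpoint.
Sorted: [2,4] [0,6] [5,7] [6,8] [9,12] [12,13] [14,16] [16,19] [15,20] [21,22] [22,23] [22,24] [23,25]
{[2,4],[0,6]} hit by 4; {[5,7],[6,8]} hit by 7; {[9,12],[12,13]} hit by 12; {[14,16],[16,19],[15,20]} hit by 16; {[21,22],[22,23],[22,24]} hit by 22; {[23,25]} hit by 25.
Points: 4, 7, 12, 16, 22, 25 (6 total).

22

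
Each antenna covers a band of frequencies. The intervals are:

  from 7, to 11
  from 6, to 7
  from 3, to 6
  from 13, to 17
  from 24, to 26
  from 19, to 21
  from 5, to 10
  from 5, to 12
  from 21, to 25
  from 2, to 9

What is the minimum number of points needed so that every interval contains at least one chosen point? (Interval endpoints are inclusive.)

Sort by right endpoint; whenever an interval is uncovered, place a point at its right end.
By right end: [3,6]  [6,7]  [2,9]  [5,10]  [7,11]  [5,12]  [13,17]  [19,21]  [21,25]  [24,26]
[3,6] uncovered → point at 6; [7,11] uncovered → point at 11; [13,17] uncovered → point at 17; [19,21] uncovered → point at 21; [24,26] uncovered → point at 26.
Points: 6, 11, 17, 21, 26 (5 total).

5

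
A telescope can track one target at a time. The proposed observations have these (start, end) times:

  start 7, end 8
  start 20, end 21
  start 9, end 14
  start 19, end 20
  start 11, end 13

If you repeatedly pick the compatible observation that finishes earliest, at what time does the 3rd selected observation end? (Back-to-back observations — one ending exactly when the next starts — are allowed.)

Order by finish time; keep every interval that doesn't clash with the previous kept one.
Sorted by end: (7,8)  (11,13)  (9,14)  (19,20)  (20,21)
take (7,8); take (11,13); take (19,20); take (20,21).
Selected: (7,8) (11,13) (19,20) (20,21)

20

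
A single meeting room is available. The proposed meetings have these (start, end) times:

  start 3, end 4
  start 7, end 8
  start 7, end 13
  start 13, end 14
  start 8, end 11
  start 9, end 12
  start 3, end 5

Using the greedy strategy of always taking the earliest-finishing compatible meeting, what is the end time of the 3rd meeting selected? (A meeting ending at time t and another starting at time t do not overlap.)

Greedy by earliest finish: after sorting by end time, pick each interval compatible with the last pick.
Sorted by end: (3,4)  (3,5)  (7,8)  (8,11)  (9,12)  (7,13)  (13,14)
take (3,4); skip (3,5); take (7,8); take (8,11); skip (7,13); take (13,14).
Selected: (3,4) (7,8) (8,11) (13,14)

11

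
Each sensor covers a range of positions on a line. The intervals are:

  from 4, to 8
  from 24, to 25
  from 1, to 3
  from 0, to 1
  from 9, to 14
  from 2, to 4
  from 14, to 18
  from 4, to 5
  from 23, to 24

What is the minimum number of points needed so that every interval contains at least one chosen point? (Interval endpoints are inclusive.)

Sorted: [0,1] [1,3] [2,4] [4,5] [4,8] [9,14] [14,18] [23,24] [24,25]
{[0,1],[1,3]} hit by 1; {[2,4],[4,5],[4,8]} hit by 4; {[9,14],[14,18]} hit by 14; {[23,24],[24,25]} hit by 24.
Points: 1, 4, 14, 24 (4 total).

4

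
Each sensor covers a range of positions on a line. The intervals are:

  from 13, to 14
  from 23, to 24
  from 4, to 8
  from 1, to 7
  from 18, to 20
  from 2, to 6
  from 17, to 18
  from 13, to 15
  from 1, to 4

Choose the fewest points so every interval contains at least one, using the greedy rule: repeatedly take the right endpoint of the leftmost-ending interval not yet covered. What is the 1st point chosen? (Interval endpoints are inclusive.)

Sorted: [1,4] [2,6] [1,7] [4,8] [13,14] [13,15] [17,18] [18,20] [23,24]
{[1,4],[2,6],[1,7],[4,8]} hit by 4; {[13,14],[13,15]} hit by 14; {[17,18],[18,20]} hit by 18; {[23,24]} hit by 24.
Points: 4, 14, 18, 24 (4 total).

4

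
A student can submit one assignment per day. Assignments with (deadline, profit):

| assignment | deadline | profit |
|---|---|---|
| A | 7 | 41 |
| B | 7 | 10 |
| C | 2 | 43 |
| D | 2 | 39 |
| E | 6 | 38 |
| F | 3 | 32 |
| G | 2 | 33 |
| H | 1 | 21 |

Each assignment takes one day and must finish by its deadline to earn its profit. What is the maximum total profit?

203

By profit: C(d2,43), A(d7,41), D(d2,39), E(d6,38), G(d2,33), F(d3,32), H(d1,21), B(d7,10)
C→slot 2; A→slot 7; D→slot 1; E→slot 6; G skipped; F→slot 3; H skipped; B→slot 5.
Profit = 39 + 43 + 32 + 10 + 38 + 41 = 203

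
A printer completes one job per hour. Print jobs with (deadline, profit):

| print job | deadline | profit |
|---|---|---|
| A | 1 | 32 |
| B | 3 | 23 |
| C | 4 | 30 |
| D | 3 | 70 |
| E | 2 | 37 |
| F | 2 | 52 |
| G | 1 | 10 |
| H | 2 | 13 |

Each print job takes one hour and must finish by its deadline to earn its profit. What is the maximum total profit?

189

Sort by profit descending; place each in the latest free slot ≤ its deadline.
By profit: D(d3,70), F(d2,52), E(d2,37), A(d1,32), C(d4,30), B(d3,23), H(d2,13), G(d1,10)
D→slot 3; F→slot 2; E→slot 1; A skipped; C→slot 4; B skipped; H skipped; G skipped.
Profit = 37 + 52 + 70 + 30 = 189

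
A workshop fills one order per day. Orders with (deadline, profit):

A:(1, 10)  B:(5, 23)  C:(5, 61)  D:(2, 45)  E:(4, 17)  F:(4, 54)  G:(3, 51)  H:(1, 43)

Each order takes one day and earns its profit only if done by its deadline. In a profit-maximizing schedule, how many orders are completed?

Sort by profit descending; place each in the latest free slot ≤ its deadline.
Profit order: C=61 F=54 G=51 D=45 H=43 B=23 E=17 A=10
Assign: C→slot 5, F→slot 4, G→slot 3, D→slot 2, H→slot 1, B skipped, E skipped, A skipped.
Slots: [1:H] [2:D] [3:G] [4:F] [5:C]
5 of 8 scheduled.

5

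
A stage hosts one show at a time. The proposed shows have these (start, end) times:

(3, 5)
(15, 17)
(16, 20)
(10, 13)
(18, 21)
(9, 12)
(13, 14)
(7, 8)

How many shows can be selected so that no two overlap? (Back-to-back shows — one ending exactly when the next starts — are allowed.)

6

Order by finish time; keep every interval that doesn't clash with the previous kept one.
Sorted by end: (3,5)  (7,8)  (9,12)  (10,13)  (13,14)  (15,17)  (16,20)  (18,21)
take (3,5); take (7,8); take (9,12); take (13,14); take (15,17); take (18,21).
Selected 6 shows.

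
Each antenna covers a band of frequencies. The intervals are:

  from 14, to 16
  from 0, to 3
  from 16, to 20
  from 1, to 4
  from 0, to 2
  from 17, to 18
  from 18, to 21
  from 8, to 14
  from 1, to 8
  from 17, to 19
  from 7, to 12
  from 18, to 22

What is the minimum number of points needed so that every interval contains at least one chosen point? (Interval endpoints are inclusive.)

Sorted: [0,2] [0,3] [1,4] [1,8] [7,12] [8,14] [14,16] [17,18] [17,19] [16,20] [18,21] [18,22]
{[0,2],[0,3],[1,4],[1,8]} hit by 2; {[7,12],[8,14]} hit by 12; {[14,16]} hit by 16; {[17,18],[17,19],[16,20],[18,21],[18,22]} hit by 18.
Points: 2, 12, 16, 18 (4 total).

4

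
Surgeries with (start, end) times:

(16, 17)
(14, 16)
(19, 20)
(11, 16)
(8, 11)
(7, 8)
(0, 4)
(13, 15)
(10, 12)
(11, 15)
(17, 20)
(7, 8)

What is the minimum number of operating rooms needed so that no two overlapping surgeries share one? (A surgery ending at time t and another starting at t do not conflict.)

Count concurrent intervals with a sweep; the peak is the room count.
Events (time:±→running): 0:+→1 4:-→0 7:+→1 7:+→2 8:-→1 8:-→0 8:+→1 10:+→2 11:-→1 11:+→2 11:+→3 12:-→2 13:+→3 14:+→4 … peak 4.

4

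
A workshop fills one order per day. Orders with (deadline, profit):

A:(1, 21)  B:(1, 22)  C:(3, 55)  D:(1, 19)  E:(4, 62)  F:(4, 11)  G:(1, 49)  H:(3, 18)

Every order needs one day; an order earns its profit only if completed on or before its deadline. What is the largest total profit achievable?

184

Profit order: E=62 C=55 G=49 B=22 A=21 D=19 H=18 F=11
Assign: E→slot 4, C→slot 3, G→slot 1, B skipped, A skipped, D skipped, H→slot 2, F skipped.
Slots: [1:G] [2:H] [3:C] [4:E]
Profit = 49 + 18 + 55 + 62 = 184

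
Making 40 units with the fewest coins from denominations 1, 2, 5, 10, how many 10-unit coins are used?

Use the largest denomination that fits, subtract, and repeat.
40 = 4×10
Count of 10: 4

4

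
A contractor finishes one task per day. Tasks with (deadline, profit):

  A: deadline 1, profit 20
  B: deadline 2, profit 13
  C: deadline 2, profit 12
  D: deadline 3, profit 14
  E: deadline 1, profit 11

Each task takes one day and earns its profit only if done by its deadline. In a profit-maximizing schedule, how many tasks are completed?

3

Sort by profit descending; place each in the latest free slot ≤ its deadline.
Profit order: A=20 D=14 B=13 C=12 E=11
Assign: A→slot 1, D→slot 3, B→slot 2, C skipped, E skipped.
Slots: [1:A] [2:B] [3:D]
3 of 5 scheduled.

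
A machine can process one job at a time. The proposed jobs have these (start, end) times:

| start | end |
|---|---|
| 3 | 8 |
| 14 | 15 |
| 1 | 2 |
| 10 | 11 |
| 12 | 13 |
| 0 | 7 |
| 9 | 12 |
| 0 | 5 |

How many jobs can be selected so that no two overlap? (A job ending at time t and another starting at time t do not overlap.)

5

Greedy by earliest finish: after sorting by end time, pick each interval compatible with the last pick.
Sorted by end: (1,2)  (0,5)  (0,7)  (3,8)  (10,11)  (9,12)  (12,13)  (14,15)
take (1,2); skip (0,5); take (3,8); take (10,11); skip (9,12); take (12,13); take (14,15).
Selected 5 jobs.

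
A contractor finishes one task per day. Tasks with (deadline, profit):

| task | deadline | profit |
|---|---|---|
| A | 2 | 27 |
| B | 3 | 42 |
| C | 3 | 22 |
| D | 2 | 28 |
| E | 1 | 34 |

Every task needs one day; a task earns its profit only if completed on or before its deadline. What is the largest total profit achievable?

By profit: B(d3,42), E(d1,34), D(d2,28), A(d2,27), C(d3,22)
B→slot 3; E→slot 1; D→slot 2; A skipped; C skipped.
Profit = 34 + 28 + 42 = 104

104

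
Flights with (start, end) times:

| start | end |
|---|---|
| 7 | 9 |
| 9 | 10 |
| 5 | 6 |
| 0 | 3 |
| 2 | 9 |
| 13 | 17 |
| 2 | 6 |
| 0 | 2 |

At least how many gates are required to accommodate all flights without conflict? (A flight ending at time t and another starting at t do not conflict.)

3

Events (time:±→running): 0:+→1 0:+→2 2:-→1 2:+→2 2:+→3 … peak 3.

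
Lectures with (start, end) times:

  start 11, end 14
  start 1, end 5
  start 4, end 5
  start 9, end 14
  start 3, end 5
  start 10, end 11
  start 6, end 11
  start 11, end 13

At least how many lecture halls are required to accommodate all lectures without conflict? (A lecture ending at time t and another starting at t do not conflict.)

3

The answer is the maximum number of intervals overlapping at any instant.
starts: [1, 3, 4, 6, 9, 10, 11, 11]
ends:   [5, 5, 5, 11, 11, 13, 14, 14]
s1→1 s3→2 s4→3  — peak 3.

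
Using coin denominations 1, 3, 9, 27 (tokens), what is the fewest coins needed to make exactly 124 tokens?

124 − 4×27→16 − 1×9→7 − 2×3→1 − 1×1→0
Total coins = 4 + 1 + 2 + 1 = 8

8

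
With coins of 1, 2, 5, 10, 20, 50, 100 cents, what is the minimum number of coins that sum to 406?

6

Greedy: take as many of the largest coin as possible, then repeat with the remainder.
406 = 4×100 + 1×5 + 1×1
Total coins = 4 + 1 + 1 = 6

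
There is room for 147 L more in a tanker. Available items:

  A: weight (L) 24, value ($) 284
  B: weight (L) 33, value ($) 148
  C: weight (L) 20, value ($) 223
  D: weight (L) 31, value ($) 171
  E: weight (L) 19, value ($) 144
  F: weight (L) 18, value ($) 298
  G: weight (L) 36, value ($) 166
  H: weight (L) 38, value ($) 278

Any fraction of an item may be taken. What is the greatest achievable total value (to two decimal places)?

Greedy by value/weight ratio, highest first.
Ratios (sorted): F 16.56, A 11.83, C 11.15, E 7.58, H 7.32, D 5.52, G 4.61, B 4.48
take F (18 @ 298); take A (24 @ 284); take C (20 @ 223); take E (19 @ 144); take H (38 @ 278); take 28/31 of D → 154.45. Capacity used 147/147.
Total value = 1381.45

1381.45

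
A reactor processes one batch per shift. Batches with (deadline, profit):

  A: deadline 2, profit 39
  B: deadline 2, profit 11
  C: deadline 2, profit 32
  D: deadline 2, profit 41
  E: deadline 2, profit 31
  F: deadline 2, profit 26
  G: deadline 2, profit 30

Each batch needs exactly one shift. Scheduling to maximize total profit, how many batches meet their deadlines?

Take jobs in profit order; each goes to the latest open slot no later than its deadline.
By profit: D(d2,41), A(d2,39), C(d2,32), E(d2,31), G(d2,30), F(d2,26), B(d2,11)
D→slot 2; A→slot 1; C skipped; E skipped; G skipped; F skipped; B skipped.
2 of 7 scheduled.

2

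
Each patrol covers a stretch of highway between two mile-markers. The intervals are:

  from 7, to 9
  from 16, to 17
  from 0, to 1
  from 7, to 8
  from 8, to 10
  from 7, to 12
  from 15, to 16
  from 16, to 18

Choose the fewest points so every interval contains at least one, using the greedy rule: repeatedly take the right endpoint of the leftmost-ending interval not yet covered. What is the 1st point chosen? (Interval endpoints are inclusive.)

1

Sort by right endpoint; whenever an interval is uncovered, place a point at its right end.
By right end: [0,1]  [7,8]  [7,9]  [8,10]  [7,12]  [15,16]  [16,17]  [16,18]
[0,1] uncovered → point at 1; [7,8] uncovered → point at 8; [15,16] uncovered → point at 16.
Points: 1, 8, 16 (3 total).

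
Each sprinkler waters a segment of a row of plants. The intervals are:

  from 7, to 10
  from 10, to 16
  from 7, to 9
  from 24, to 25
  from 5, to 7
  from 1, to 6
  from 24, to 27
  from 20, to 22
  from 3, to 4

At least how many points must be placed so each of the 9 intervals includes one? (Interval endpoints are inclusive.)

Sort by right endpoint; whenever an interval is uncovered, place a point at its right end.
Sorted: [3,4] [1,6] [5,7] [7,9] [7,10] [10,16] [20,22] [24,25] [24,27]
{[3,4],[1,6]} hit by 4; {[5,7],[7,9],[7,10]} hit by 7; {[10,16]} hit by 16; {[20,22]} hit by 22; {[24,25],[24,27]} hit by 25.
Points: 4, 7, 16, 22, 25 (5 total).

5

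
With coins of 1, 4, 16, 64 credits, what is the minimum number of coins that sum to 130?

4

Use the largest denomination that fits, subtract, and repeat.
130 = 2×64 + 2×1
Total coins = 2 + 2 = 4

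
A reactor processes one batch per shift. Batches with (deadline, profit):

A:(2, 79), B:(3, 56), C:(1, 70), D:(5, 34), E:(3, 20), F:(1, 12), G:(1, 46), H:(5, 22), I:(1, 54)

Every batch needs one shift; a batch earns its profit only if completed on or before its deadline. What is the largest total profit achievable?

261

Sort by profit descending; place each in the latest free slot ≤ its deadline.
By profit: A(d2,79), C(d1,70), B(d3,56), I(d1,54), G(d1,46), D(d5,34), H(d5,22), E(d3,20), F(d1,12)
A→slot 2; C→slot 1; B→slot 3; I skipped; G skipped; D→slot 5; H→slot 4; E skipped; F skipped.
Profit = 70 + 79 + 56 + 22 + 34 = 261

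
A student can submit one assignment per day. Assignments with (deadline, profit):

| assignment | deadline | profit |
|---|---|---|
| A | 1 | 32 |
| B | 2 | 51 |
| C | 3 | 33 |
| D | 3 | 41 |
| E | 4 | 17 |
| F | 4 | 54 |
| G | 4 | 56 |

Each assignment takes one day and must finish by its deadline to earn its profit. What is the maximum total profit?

202

Sort by profit descending; place each in the latest free slot ≤ its deadline.
By profit: G(d4,56), F(d4,54), B(d2,51), D(d3,41), C(d3,33), A(d1,32), E(d4,17)
G→slot 4; F→slot 3; B→slot 2; D→slot 1; C skipped; A skipped; E skipped.
Profit = 41 + 51 + 54 + 56 = 202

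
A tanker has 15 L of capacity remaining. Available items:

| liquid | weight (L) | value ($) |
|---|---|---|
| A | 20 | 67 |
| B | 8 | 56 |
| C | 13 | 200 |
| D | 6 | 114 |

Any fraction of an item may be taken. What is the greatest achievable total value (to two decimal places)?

252.46

Ratios (sorted): D 19.00, C 15.38, B 7.00, A 3.35
take D (6 @ 114); take 9/13 of C → 138.46. Capacity used 15/15.
Total value = 252.46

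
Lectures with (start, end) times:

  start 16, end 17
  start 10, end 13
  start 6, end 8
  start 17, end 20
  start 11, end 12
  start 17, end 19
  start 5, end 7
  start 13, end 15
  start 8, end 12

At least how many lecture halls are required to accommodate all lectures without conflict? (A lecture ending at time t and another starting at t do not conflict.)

3

Count concurrent intervals with a sweep; the peak is the room count.
Events (time:±→running): 5:+→1 6:+→2 7:-→1 8:-→0 8:+→1 10:+→2 11:+→3 … peak 3.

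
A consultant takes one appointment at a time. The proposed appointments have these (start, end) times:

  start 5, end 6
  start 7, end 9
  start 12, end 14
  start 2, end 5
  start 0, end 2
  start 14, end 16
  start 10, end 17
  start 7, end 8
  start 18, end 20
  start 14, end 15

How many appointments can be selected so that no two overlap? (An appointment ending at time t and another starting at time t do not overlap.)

Greedy by earliest finish: after sorting by end time, pick each interval compatible with the last pick.
By end time: (0,2), (2,5), (5,6), (7,8), (7,9), (12,14), (14,15), (14,16), (10,17), (18,20).
Pick (0,2); next start ≥ 2 → (2,5); next start ≥ 5 → (5,6); next start ≥ 6 → (7,8); next start ≥ 8 → (12,14); next start ≥ 14 → (14,15); next start ≥ 15 → (18,20).
Selected 7 appointments.

7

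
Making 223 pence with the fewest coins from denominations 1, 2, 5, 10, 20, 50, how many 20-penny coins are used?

Use the largest denomination that fits, subtract, and repeat.
223 − 4×50→23 − 1×20→3 − 1×2→1 − 1×1→0
Count of 20: 1

1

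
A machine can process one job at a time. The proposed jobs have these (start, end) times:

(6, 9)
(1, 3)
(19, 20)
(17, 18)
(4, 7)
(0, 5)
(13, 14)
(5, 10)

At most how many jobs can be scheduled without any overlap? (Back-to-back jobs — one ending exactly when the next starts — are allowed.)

5

Order by finish time; keep every interval that doesn't clash with the previous kept one.
Sorted by end: (1,3)  (0,5)  (4,7)  (6,9)  (5,10)  (13,14)  (17,18)  (19,20)
take (1,3); skip (0,5); take (4,7); take (13,14); take (17,18); take (19,20).
Selected 5 jobs.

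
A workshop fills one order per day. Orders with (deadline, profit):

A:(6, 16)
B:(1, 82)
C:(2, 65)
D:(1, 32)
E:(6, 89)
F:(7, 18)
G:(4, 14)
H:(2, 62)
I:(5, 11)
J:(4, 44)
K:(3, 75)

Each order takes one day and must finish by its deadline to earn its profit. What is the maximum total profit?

Sort by profit descending; place each in the latest free slot ≤ its deadline.
Profit order: E=89 B=82 K=75 C=65 H=62 J=44 D=32 F=18 A=16 G=14 I=11
Assign: E→slot 6, B→slot 1, K→slot 3, C→slot 2, H skipped, J→slot 4, D skipped, F→slot 7, A→slot 5, G skipped, I skipped.
Slots: [1:B] [2:C] [3:K] [4:J] [5:A] [6:E] [7:F]
Profit = 82 + 65 + 75 + 44 + 16 + 89 + 18 = 389

389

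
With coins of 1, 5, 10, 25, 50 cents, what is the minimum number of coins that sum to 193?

193 − 3×50→43 − 1×25→18 − 1×10→8 − 1×5→3 − 3×1→0
Total coins = 3 + 1 + 1 + 1 + 3 = 9

9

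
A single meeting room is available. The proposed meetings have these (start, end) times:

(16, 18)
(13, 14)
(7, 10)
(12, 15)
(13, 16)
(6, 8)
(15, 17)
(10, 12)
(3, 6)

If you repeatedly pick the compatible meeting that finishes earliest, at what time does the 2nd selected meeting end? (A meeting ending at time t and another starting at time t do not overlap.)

8

Sort by end time and greedily take each interval whose start is ≥ the last chosen end.
Sorted by end: (3,6)  (6,8)  (7,10)  (10,12)  (13,14)  (12,15)  (13,16)  (15,17)  (16,18)
take (3,6); take (6,8); take (10,12); take (13,14); skip (12,15); skip (13,16); take (15,17).
Selected: (3,6) (6,8) (10,12) (13,14) (15,17)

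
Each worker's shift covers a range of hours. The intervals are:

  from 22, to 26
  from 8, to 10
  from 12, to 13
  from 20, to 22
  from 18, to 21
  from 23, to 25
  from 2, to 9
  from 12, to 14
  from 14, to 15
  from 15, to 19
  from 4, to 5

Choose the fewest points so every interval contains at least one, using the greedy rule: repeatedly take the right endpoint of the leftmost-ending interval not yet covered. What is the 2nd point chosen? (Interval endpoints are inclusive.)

10

Sorted: [4,5] [2,9] [8,10] [12,13] [12,14] [14,15] [15,19] [18,21] [20,22] [23,25] [22,26]
{[4,5],[2,9]} hit by 5; {[8,10]} hit by 10; {[12,13],[12,14]} hit by 13; {[14,15],[15,19]} hit by 15; {[18,21],[20,22]} hit by 21; {[23,25],[22,26]} hit by 25.
Points: 5, 10, 13, 15, 21, 25 (6 total).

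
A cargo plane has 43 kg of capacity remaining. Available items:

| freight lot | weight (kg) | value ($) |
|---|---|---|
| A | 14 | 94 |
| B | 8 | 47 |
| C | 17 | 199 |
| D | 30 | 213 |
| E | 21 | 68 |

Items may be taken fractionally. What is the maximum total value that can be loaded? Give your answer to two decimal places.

383.60

Order: C (199/17=11.71) > D (213/30=7.10) > A (94/14=6.71) > B (47/8=5.88) > E (68/21=3.24)
Fill: take C (17 @ 199) → take 26/30 of D → 184.60; 43/43 used.
Total value = 383.60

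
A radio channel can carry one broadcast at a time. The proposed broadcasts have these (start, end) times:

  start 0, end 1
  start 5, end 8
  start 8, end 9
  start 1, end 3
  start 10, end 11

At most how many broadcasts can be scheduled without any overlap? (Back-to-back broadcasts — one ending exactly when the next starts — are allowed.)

5

Sort by end time and greedily take each interval whose start is ≥ the last chosen end.
Sorted by end: (0,1)  (1,3)  (5,8)  (8,9)  (10,11)
take (0,1); take (1,3); take (5,8); take (8,9); take (10,11).
Selected 5 broadcasts.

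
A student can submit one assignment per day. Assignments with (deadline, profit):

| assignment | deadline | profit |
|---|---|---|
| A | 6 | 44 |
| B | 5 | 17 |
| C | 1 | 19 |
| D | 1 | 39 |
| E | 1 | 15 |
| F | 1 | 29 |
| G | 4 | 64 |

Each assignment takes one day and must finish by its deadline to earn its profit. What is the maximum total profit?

Profit order: G=64 A=44 D=39 F=29 C=19 B=17 E=15
Assign: G→slot 4, A→slot 6, D→slot 1, F skipped, C skipped, B→slot 5, E skipped.
Slots: [1:D] [4:G] [5:B] [6:A]
Profit = 39 + 64 + 17 + 44 = 164

164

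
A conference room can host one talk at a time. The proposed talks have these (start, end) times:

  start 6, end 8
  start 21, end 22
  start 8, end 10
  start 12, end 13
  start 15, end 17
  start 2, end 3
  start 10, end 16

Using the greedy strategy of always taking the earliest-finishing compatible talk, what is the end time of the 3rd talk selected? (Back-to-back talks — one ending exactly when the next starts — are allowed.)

Sort by end time and greedily take each interval whose start is ≥ the last chosen end.
Sorted by end: (2,3)  (6,8)  (8,10)  (12,13)  (10,16)  (15,17)  (21,22)
take (2,3); take (6,8); take (8,10); take (12,13); skip (10,16); take (15,17); take (21,22).
Selected: (2,3) (6,8) (8,10) (12,13) (15,17) (21,22)

10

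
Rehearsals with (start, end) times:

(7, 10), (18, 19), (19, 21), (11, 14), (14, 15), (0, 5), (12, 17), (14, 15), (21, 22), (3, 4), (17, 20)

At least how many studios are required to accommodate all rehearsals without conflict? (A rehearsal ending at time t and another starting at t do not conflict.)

3

Count concurrent intervals with a sweep; the peak is the room count.
Events (time:±→running): 0:+→1 3:+→2 4:-→1 5:-→0 7:+→1 10:-→0 11:+→1 12:+→2 14:-→1 14:+→2 14:+→3 … peak 3.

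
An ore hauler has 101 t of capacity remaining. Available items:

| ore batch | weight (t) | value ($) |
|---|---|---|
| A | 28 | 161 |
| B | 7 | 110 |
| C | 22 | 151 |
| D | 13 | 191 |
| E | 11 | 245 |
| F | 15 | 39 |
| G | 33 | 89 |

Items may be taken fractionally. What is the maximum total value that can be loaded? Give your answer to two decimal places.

911.94

Sort by value per unit weight and fill in that order.
Order: E (245/11=22.27) > B (110/7=15.71) > D (191/13=14.69) > C (151/22=6.86) > A (161/28=5.75) > G (89/33=2.70) > F (39/15=2.60)
Fill: take E (11 @ 245) → take B (7 @ 110) → take D (13 @ 191) → take C (22 @ 151) → take A (28 @ 161) → take 20/33 of G → 53.94; 101/101 used.
Total value = 911.94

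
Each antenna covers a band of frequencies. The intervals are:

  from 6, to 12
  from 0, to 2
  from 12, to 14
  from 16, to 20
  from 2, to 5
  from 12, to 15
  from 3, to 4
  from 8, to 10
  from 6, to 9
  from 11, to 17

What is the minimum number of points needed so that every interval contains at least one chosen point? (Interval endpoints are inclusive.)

Process intervals by earliest right end; each time one isn't hit yet, stab at its right endpoint.
Sorted: [0,2] [3,4] [2,5] [6,9] [8,10] [6,12] [12,14] [12,15] [11,17] [16,20]
{[0,2]} hit by 2; {[3,4],[2,5]} hit by 4; {[6,9],[8,10],[6,12]} hit by 9; {[12,14],[12,15],[11,17]} hit by 14; {[16,20]} hit by 20.
Points: 2, 4, 9, 14, 20 (5 total).

5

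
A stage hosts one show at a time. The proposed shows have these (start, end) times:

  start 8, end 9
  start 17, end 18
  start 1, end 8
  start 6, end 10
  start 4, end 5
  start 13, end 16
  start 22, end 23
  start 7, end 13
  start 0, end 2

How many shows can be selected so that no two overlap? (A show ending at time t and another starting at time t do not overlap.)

6

Greedy by earliest finish: after sorting by end time, pick each interval compatible with the last pick.
Sorted by end: (0,2)  (4,5)  (1,8)  (8,9)  (6,10)  (7,13)  (13,16)  (17,18)  (22,23)
take (0,2); take (4,5); take (8,9); skip (7,13); take (13,16); take (17,18); take (22,23).
Selected 6 shows.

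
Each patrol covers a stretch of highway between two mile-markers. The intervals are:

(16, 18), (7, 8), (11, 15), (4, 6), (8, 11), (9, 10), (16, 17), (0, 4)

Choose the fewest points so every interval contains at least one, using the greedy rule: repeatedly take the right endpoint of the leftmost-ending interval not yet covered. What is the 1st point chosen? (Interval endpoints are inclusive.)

Sort by right endpoint; whenever an interval is uncovered, place a point at its right end.
Sorted: [0,4] [4,6] [7,8] [9,10] [8,11] [11,15] [16,17] [16,18]
{[0,4],[4,6]} hit by 4; {[7,8]} hit by 8; {[9,10],[8,11]} hit by 10; {[11,15]} hit by 15; {[16,17],[16,18]} hit by 17.
Points: 4, 8, 10, 15, 17 (5 total).

4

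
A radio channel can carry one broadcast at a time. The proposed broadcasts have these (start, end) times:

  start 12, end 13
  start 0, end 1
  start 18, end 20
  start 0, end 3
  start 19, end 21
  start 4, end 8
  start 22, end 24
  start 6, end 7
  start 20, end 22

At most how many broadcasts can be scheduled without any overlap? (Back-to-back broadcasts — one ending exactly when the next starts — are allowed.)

Order by finish time; keep every interval that doesn't clash with the previous kept one.
By end time: (0,1), (0,3), (6,7), (4,8), (12,13), (18,20), (19,21), (20,22), (22,24).
Pick (0,1); next start ≥ 1 → (6,7); next start ≥ 7 → (12,13); next start ≥ 13 → (18,20); next start ≥ 20 → (20,22); next start ≥ 22 → (22,24).
Selected 6 broadcasts.

6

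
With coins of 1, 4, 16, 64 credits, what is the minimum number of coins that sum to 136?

4

Greedy: take as many of the largest coin as possible, then repeat with the remainder.
136 − 2×64→8 − 2×4→0
Total coins = 2 + 2 = 4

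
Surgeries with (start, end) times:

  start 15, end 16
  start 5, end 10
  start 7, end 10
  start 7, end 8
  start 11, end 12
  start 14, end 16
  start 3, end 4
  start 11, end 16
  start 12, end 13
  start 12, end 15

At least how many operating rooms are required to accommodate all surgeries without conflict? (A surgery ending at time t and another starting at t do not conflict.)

starts: [3, 5, 7, 7, 11, 11, 12, 12, 14, 15]
ends:   [4, 8, 10, 10, 12, 13, 15, 16, 16, 16]
s3→1 e4→0 s5→1 s7→2 s7→3  — peak 3.

3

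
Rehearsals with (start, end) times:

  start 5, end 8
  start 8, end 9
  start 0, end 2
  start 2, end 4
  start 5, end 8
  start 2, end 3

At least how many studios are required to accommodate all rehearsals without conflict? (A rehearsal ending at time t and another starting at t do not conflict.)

The answer is the maximum number of intervals overlapping at any instant.
Events (time:±→running): 0:+→1 2:-→0 2:+→1 2:+→2 … peak 2.

2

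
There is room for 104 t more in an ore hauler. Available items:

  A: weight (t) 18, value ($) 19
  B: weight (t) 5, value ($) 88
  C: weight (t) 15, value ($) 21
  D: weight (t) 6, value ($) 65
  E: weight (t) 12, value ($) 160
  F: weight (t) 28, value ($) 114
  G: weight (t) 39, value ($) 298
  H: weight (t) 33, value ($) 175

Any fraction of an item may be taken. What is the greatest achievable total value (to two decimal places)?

822.64

Sort by value per unit weight and fill in that order.
Order: B (88/5=17.60) > E (160/12=13.33) > D (65/6=10.83) > G (298/39=7.64) > H (175/33=5.30) > F (114/28=4.07) > C (21/15=1.40) > A (19/18=1.06)
Fill: take B (5 @ 88) → take E (12 @ 160) → take D (6 @ 65) → take G (39 @ 298) → take H (33 @ 175) → take 9/28 of F → 36.64; 104/104 used.
Total value = 822.64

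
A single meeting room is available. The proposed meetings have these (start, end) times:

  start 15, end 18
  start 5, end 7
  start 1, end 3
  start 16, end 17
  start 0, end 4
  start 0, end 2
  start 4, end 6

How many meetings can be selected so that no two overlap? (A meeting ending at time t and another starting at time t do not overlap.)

3

By end time: (0,2), (1,3), (0,4), (4,6), (5,7), (16,17), (15,18).
Pick (0,2); next start ≥ 2 → (4,6); next start ≥ 6 → (16,17).
Selected 3 meetings.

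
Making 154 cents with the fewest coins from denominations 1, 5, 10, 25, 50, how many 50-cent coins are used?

Use the largest denomination that fits, subtract, and repeat.
154 = 3×50 + 4×1
Count of 50: 3

3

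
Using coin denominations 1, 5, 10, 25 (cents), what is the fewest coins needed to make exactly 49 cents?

49 = 1×25 + 2×10 + 4×1
Total coins = 1 + 2 + 4 = 7

7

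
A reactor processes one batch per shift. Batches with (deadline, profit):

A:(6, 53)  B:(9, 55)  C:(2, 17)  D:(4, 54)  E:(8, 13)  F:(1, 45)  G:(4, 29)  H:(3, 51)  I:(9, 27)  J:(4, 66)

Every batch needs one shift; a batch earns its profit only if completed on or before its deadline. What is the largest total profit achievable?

Take jobs in profit order; each goes to the latest open slot no later than its deadline.
By profit: J(d4,66), B(d9,55), D(d4,54), A(d6,53), H(d3,51), F(d1,45), G(d4,29), I(d9,27), C(d2,17), E(d8,13)
J→slot 4; B→slot 9; D→slot 3; A→slot 6; H→slot 2; F→slot 1; G skipped; I→slot 8; C skipped; E→slot 7.
Profit = 45 + 51 + 54 + 66 + 53 + 13 + 27 + 55 = 364

364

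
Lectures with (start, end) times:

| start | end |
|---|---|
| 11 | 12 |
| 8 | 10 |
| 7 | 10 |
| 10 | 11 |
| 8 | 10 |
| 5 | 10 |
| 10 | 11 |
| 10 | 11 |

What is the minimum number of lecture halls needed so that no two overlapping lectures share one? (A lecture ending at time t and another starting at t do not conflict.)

4

Events (time:±→running): 5:+→1 7:+→2 8:+→3 8:+→4 … peak 4.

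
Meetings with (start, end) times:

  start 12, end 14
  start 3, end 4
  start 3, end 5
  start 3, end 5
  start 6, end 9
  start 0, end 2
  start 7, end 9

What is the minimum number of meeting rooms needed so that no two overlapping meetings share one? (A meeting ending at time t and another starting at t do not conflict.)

Events (time:±→running): 0:+→1 2:-→0 3:+→1 3:+→2 3:+→3 … peak 3.

3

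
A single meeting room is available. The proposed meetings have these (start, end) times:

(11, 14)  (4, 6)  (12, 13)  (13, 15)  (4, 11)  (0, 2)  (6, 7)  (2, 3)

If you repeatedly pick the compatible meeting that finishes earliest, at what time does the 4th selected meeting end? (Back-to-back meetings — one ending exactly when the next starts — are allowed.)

Sorted by end: (0,2)  (2,3)  (4,6)  (6,7)  (4,11)  (12,13)  (11,14)  (13,15)
take (0,2); take (2,3); take (4,6); take (6,7); take (12,13); skip (11,14); take (13,15).
Selected: (0,2) (2,3) (4,6) (6,7) (12,13) (13,15)

7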